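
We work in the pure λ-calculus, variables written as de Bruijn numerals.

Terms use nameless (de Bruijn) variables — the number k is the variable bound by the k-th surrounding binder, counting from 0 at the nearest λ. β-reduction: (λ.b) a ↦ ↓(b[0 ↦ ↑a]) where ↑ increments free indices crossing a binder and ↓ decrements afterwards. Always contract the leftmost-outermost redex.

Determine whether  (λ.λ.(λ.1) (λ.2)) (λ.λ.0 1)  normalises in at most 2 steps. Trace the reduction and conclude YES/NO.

  start: (λ.λ.(λ.1) (λ.2)) (λ.λ.0 1)
  →1  λ.(λ.1) (λ.λ.λ.0 1)
  →2  λ.0

Answer: YES — reaches normal form λ.0 in 2 ≤ 2 steps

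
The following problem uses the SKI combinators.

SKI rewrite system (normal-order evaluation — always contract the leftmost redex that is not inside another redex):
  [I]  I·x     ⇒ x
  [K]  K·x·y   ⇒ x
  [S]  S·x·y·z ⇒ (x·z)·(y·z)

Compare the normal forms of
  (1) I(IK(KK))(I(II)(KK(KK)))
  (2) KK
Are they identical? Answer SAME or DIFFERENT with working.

Answer: SAME — A ⇓ KK, B ⇓ KK

Derivation:
Term A:
  start: I(IK(KK))(I(II)(KK(KK)))
  [1] IK(KK)(I(II)(KK(KK)))
  [2] K(KK)(I(II)(KK(KK)))
  [3] KK

Term B:
  start: KK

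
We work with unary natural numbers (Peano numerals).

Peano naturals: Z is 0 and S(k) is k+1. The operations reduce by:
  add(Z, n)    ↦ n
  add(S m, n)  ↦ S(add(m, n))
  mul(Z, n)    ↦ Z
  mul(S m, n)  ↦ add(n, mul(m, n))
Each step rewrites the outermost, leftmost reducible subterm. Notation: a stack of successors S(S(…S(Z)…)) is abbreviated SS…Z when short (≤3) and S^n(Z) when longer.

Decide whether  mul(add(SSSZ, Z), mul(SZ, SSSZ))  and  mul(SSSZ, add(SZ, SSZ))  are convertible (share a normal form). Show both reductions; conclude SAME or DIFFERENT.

Term A:
  start: mul(add(SSSZ, Z), mul(SZ, SSSZ))
  step 1: mul(S(add(SSZ, Z)), mul(SZ, SSSZ))
  step 2: add(mul(SZ, SSSZ), mul(add(SSZ, Z), mul(SZ, SSSZ)))
  step 3: add(add(SSSZ, mul(Z, SSSZ)), mul(add(SSZ, Z), mul(SZ, SSSZ)))
  step 4: add(S(add(SSZ, mul(Z, SSSZ))), mul(add(SSZ, Z), mul(SZ, SSSZ)))
  step 5: S(add(add(SSZ, mul(Z, SSSZ)), mul(add(SSZ, Z), mul(SZ, SSSZ))))
  step 6: S(add(S(add(SZ, mul(Z, SSSZ))), mul(add(SSZ, Z), mul(SZ, SSSZ))))
  step 7: S(S(add(add(SZ, mul(Z, SSSZ)), mul(add(SSZ, Z), mul(SZ, SSSZ)))))
  step 8: S(S(add(S(add(Z, mul(Z, SSSZ))), mul(add(SSZ, Z), mul(SZ, SSSZ)))))
  step 9: S(S(S(add(add(Z, mul(Z, SSSZ)), mul(add(SSZ, Z), mul(SZ, SSSZ))))))
  step 10: S(S(S(add(mul(Z, SSSZ), mul(add(SSZ, Z), mul(SZ, SSSZ))))))
  step 11: S(S(S(add(Z, mul(add(SSZ, Z), mul(SZ, SSSZ))))))
  step 12: S(S(S(mul(add(SSZ, Z), mul(SZ, SSSZ)))))
  step 13: S(S(S(mul(S(add(SZ, Z)), mul(SZ, SSSZ)))))
  step 14: S(S(S(add(mul(SZ, SSSZ), mul(add(SZ, Z), mul(SZ, SSSZ))))))
  step 15: S(S(S(add(add(SSSZ, mul(Z, SSSZ)), mul(add(SZ, Z), mul(SZ, SSSZ))))))
  step 16: S(S(S(add(S(add(SSZ, mul(Z, SSSZ))), mul(add(SZ, Z), mul(SZ, SSSZ))))))
  step 17: S(S(S(S(add(add(SSZ, mul(Z, SSSZ)), mul(add(SZ, Z), mul(SZ, SSSZ)))))))
  step 18: S(S(S(S(add(S(add(SZ, mul(Z, SSSZ))), mul(add(SZ, Z), mul(SZ, SSSZ)))))))
  step 19: S(S(S(S(S(add(add(SZ, mul(Z, SSSZ)), mul(add(SZ, Z), mul(SZ, SSSZ))))))))
  step 20: S(S(S(S(S(add(S(add(Z, mul(Z, SSSZ))), mul(add(SZ, Z), mul(SZ, SSSZ))))))))
  step 21: S(S(S(S(S(S(add(add(Z, mul(Z, SSSZ)), mul(add(SZ, Z), mul(SZ, SSSZ)))))))))
  step 22: S(S(S(S(S(S(add(mul(Z, SSSZ), mul(add(SZ, Z), mul(SZ, SSSZ)))))))))
  step 23: S(S(S(S(S(S(add(Z, mul(add(SZ, Z), mul(SZ, SSSZ)))))))))
  step 24: S(S(S(S(S(S(mul(add(SZ, Z), mul(SZ, SSSZ))))))))
  step 25: S(S(S(S(S(S(mul(S(add(Z, Z)), mul(SZ, SSSZ))))))))
  step 26: S(S(S(S(S(S(add(mul(SZ, SSSZ), mul(add(Z, Z), mul(SZ, SSSZ)))))))))
  step 27: S(S(S(S(S(S(add(add(SSSZ, mul(Z, SSSZ)), mul(add(Z, Z), mul(SZ, SSSZ)))))))))
  step 28: S(S(S(S(S(S(add(S(add(SSZ, mul(Z, SSSZ))), mul(add(Z, Z), mul(SZ, SSSZ)))))))))
  step 29: S(S(S(S(S(S(S(add(add(SSZ, mul(Z, SSSZ)), mul(add(Z, Z), mul(SZ, SSSZ))))))))))
  step 30: S(S(S(S(S(S(S(add(S(add(SZ, mul(Z, SSSZ))), mul(add(Z, Z), mul(SZ, SSSZ))))))))))
  step 31: S(S(S(S(S(S(S(S(add(add(SZ, mul(Z, SSSZ)), mul(add(Z, Z), mul(SZ, SSSZ)))))))))))
  step 32: S(S(S(S(S(S(S(S(add(S(add(Z, mul(Z, SSSZ))), mul(add(Z, Z), mul(SZ, SSSZ)))))))))))
  step 33: S(S(S(S(S(S(S(S(S(add(add(Z, mul(Z, SSSZ)), mul(add(Z, Z), mul(SZ, SSSZ))))))))))))
  step 34: S(S(S(S(S(S(S(S(S(add(mul(Z, SSSZ), mul(add(Z, Z), mul(SZ, SSSZ))))))))))))
  step 35: S(S(S(S(S(S(S(S(S(add(Z, mul(add(Z, Z), mul(SZ, SSSZ))))))))))))
  step 36: S(S(S(S(S(S(S(S(S(mul(add(Z, Z), mul(SZ, SSSZ)))))))))))
  step 37: S(S(S(S(S(S(S(S(S(mul(Z, mul(SZ, SSSZ)))))))))))
  step 38: S^9(Z)

Term B:
  start: mul(SSSZ, add(SZ, SSZ))
  step 1: add(add(SZ, SSZ), mul(SSZ, add(SZ, SSZ)))
  step 2: add(S(add(Z, SSZ)), mul(SSZ, add(SZ, SSZ)))
  step 3: S(add(add(Z, SSZ), mul(SSZ, add(SZ, SSZ))))
  step 4: S(add(SSZ, mul(SSZ, add(SZ, SSZ))))
  step 5: S(S(add(SZ, mul(SSZ, add(SZ, SSZ)))))
  step 6: S(S(S(add(Z, mul(SSZ, add(SZ, SSZ))))))
  step 7: S(S(S(mul(SSZ, add(SZ, SSZ)))))
  step 8: S(S(S(add(add(SZ, SSZ), mul(SZ, add(SZ, SSZ))))))
  step 9: S(S(S(add(S(add(Z, SSZ)), mul(SZ, add(SZ, SSZ))))))
  step 10: S(S(S(S(add(add(Z, SSZ), mul(SZ, add(SZ, SSZ)))))))
  step 11: S(S(S(S(add(SSZ, mul(SZ, add(SZ, SSZ)))))))
  step 12: S(S(S(S(S(add(SZ, mul(SZ, add(SZ, SSZ))))))))
  step 13: S(S(S(S(S(S(add(Z, mul(SZ, add(SZ, SSZ)))))))))
  step 14: S(S(S(S(S(S(mul(SZ, add(SZ, SSZ))))))))
  step 15: S(S(S(S(S(S(add(add(SZ, SSZ), mul(Z, add(SZ, SSZ)))))))))
  step 16: S(S(S(S(S(S(add(S(add(Z, SSZ)), mul(Z, add(SZ, SSZ)))))))))
  step 17: S(S(S(S(S(S(S(add(add(Z, SSZ), mul(Z, add(SZ, SSZ))))))))))
  step 18: S(S(S(S(S(S(S(add(SSZ, mul(Z, add(SZ, SSZ))))))))))
  step 19: S(S(S(S(S(S(S(S(add(SZ, mul(Z, add(SZ, SSZ)))))))))))
  step 20: S(S(S(S(S(S(S(S(S(add(Z, mul(Z, add(SZ, SSZ))))))))))))
  step 21: S(S(S(S(S(S(S(S(S(mul(Z, add(SZ, SSZ)))))))))))
  step 22: S^9(Z)

Answer: SAME — A ⇓ S^9(Z), B ⇓ S^9(Z)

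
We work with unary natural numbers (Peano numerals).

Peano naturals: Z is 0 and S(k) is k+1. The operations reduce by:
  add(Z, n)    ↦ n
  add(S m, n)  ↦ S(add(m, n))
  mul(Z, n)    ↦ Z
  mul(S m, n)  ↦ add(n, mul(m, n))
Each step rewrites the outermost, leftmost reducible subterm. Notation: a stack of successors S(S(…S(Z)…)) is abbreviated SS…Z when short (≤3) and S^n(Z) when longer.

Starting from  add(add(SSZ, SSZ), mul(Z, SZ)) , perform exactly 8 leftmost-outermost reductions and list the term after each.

  start: add(add(SSZ, SSZ), mul(Z, SZ))
  [1] add(S(add(SZ, SSZ)), mul(Z, SZ))
  [2] S(add(add(SZ, SSZ), mul(Z, SZ)))
  [3] S(add(S(add(Z, SSZ)), mul(Z, SZ)))
  [4] S(S(add(add(Z, SSZ), mul(Z, SZ))))
  [5] S(S(add(SSZ, mul(Z, SZ))))
  [6] S(S(S(add(SZ, mul(Z, SZ)))))
  [7] S(S(S(S(add(Z, mul(Z, SZ))))))
  [8] S(S(S(S(mul(Z, SZ)))))

Answer: after 8 steps: S(S(S(S(mul(Z, SZ)))))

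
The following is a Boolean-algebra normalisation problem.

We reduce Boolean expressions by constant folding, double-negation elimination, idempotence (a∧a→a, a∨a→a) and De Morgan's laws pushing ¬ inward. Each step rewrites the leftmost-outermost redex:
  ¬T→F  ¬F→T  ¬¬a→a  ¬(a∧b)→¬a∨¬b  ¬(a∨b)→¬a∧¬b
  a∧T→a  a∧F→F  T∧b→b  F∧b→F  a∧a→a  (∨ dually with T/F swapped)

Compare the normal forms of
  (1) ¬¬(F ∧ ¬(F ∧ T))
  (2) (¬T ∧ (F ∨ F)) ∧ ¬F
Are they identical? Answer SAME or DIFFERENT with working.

Answer: SAME — A ⇓ F, B ⇓ F

Reduction:
Term A:
  start: ¬¬(F ∧ ¬(F ∧ T))
  →1  F ∧ ¬(F ∧ T)
  →2  F

Term B:
  start: (¬T ∧ (F ∨ F)) ∧ ¬F
  →1  (F ∧ (F ∨ F)) ∧ ¬F
  →2  F ∧ ¬F
  →3  F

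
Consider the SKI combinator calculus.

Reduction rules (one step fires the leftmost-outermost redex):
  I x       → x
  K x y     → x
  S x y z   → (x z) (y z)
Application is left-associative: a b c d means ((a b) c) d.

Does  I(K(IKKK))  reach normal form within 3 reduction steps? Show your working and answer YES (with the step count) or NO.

  start: I(K(IKKK))
  [1] K(IKKK)
  [2] K(KKK)
  [3] KK

Answer: YES — reaches normal form KK in 3 ≤ 3 steps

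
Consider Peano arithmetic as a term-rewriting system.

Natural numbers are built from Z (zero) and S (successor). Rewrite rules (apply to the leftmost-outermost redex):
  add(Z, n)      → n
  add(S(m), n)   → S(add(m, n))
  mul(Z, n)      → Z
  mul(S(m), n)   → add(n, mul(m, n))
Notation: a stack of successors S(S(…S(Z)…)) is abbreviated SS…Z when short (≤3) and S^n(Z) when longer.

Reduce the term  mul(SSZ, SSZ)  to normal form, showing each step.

  start: mul(SSZ, SSZ)
  step 1: add(SSZ, mul(SZ, SSZ))
  step 2: S(add(SZ, mul(SZ, SSZ)))
  step 3: S(S(add(Z, mul(SZ, SSZ))))
  step 4: S(S(mul(SZ, SSZ)))
  step 5: S(S(add(SSZ, mul(Z, SSZ))))
  step 6: S(S(S(add(SZ, mul(Z, SSZ)))))
  step 7: S(S(S(S(add(Z, mul(Z, SSZ))))))
  step 8: S(S(S(S(mul(Z, SSZ)))))
  step 9: S^4(Z)

Answer: normal form = S^4(Z)  (in 9 steps)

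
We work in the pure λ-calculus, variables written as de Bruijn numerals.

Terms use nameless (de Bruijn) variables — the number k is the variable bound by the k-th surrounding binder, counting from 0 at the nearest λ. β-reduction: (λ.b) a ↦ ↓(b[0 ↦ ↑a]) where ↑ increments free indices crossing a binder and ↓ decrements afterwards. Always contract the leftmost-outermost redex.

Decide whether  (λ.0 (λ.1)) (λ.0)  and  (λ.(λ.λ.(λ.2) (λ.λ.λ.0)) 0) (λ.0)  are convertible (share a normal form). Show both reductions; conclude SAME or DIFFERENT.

Answer: SAME — A ⇓ λ.λ.0, B ⇓ λ.λ.0

Reduction:
Term A:
  start: (λ.0 (λ.1)) (λ.0)
  →1  (λ.0) (λ.λ.0)
  →2  λ.λ.0

Term B:
  start: (λ.(λ.λ.(λ.2) (λ.λ.λ.0)) 0) (λ.0)
  →1  (λ.λ.(λ.2) (λ.λ.λ.0)) (λ.0)
  →2  λ.(λ.λ.0) (λ.λ.λ.0)
  →3  λ.λ.0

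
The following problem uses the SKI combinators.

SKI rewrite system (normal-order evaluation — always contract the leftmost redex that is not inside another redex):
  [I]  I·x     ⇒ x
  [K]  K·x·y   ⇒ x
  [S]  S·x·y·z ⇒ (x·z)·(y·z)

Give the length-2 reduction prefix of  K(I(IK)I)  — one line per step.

Answer: after 2 steps: K(KI)

Reduction:
  start: K(I(IK)I)
  [1] K(IKI)
  [2] K(KI)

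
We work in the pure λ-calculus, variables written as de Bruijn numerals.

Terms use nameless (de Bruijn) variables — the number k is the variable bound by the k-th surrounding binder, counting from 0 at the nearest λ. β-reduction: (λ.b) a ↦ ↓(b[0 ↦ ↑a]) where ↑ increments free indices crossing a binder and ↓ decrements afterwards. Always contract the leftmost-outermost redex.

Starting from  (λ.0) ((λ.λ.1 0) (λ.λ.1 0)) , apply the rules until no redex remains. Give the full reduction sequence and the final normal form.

Answer: normal form = λ.λ.1 0  (in 3 steps)

Derivation:
  start: (λ.0) ((λ.λ.1 0) (λ.λ.1 0))
  step 1: (λ.λ.1 0) (λ.λ.1 0)
  step 2: λ.(λ.λ.1 0) 0
  step 3: λ.λ.1 0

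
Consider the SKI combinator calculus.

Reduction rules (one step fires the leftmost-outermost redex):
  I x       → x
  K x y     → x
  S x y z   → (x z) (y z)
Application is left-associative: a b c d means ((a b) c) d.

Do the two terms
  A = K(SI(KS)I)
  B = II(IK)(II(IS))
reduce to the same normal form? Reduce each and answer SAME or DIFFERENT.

Term A:
  start: K(SI(KS)I)
  step 1: K(II(KSI))
  step 2: K(I(KSI))
  step 3: K(KSI)
  step 4: KS

Term B:
  start: II(IK)(II(IS))
  step 1: I(IK)(II(IS))
  step 2: IK(II(IS))
  step 3: K(II(IS))
  step 4: K(I(IS))
  step 5: K(IS)
  step 6: KS

Answer: SAME — A ⇓ KS, B ⇓ KS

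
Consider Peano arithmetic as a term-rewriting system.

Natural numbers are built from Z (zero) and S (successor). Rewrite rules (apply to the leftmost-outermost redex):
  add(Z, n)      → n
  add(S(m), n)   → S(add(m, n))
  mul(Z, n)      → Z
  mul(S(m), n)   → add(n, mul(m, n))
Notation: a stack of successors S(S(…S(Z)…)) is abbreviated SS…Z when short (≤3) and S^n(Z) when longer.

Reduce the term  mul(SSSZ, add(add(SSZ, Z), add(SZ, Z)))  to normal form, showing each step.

Answer: normal form = S^9(Z)  (in 40 steps)

Reduction:
  start: mul(SSSZ, add(add(SSZ, Z), add(SZ, Z)))
  →1  add(add(add(SSZ, Z), add(SZ, Z)), mul(SSZ, add(add(SSZ, Z), add(SZ, Z))))
  →2  add(add(S(add(SZ, Z)), add(SZ, Z)), mul(SSZ, add(add(SSZ, Z), add(SZ, Z))))
  →3  add(S(add(add(SZ, Z), add(SZ, Z))), mul(SSZ, add(add(SSZ, Z), add(SZ, Z))))
  →4  S(add(add(add(SZ, Z), add(SZ, Z)), mul(SSZ, add(add(SSZ, Z), add(SZ, Z)))))
  →5  S(add(add(S(add(Z, Z)), add(SZ, Z)), mul(SSZ, add(add(SSZ, Z), add(SZ, Z)))))
  →6  S(add(S(add(add(Z, Z), add(SZ, Z))), mul(SSZ, add(add(SSZ, Z), add(SZ, Z)))))
  →7  S(S(add(add(add(Z, Z), add(SZ, Z)), mul(SSZ, add(add(SSZ, Z), add(SZ, Z))))))
  →8  S(S(add(add(Z, add(SZ, Z)), mul(SSZ, add(add(SSZ, Z), add(SZ, Z))))))
  →9  S(S(add(add(SZ, Z), mul(SSZ, add(add(SSZ, Z), add(SZ, Z))))))
  →10  S(S(add(S(add(Z, Z)), mul(SSZ, add(add(SSZ, Z), add(SZ, Z))))))
  →11  S(S(S(add(add(Z, Z), mul(SSZ, add(add(SSZ, Z), add(SZ, Z)))))))
  →12  S(S(S(add(Z, mul(SSZ, add(add(SSZ, Z), add(SZ, Z)))))))
  →13  S(S(S(mul(SSZ, add(add(SSZ, Z), add(SZ, Z))))))
  →14  S(S(S(add(add(add(SSZ, Z), add(SZ, Z)), mul(SZ, add(add(SSZ, Z), add(SZ, Z)))))))
  →15  S(S(S(add(add(S(add(SZ, Z)), add(SZ, Z)), mul(SZ, add(add(SSZ, Z), add(SZ, Z)))))))
  →16  S(S(S(add(S(add(add(SZ, Z), add(SZ, Z))), mul(SZ, add(add(SSZ, Z), add(SZ, Z)))))))
  →17  S(S(S(S(add(add(add(SZ, Z), add(SZ, Z)), mul(SZ, add(add(SSZ, Z), add(SZ, Z))))))))
  →18  S(S(S(S(add(add(S(add(Z, Z)), add(SZ, Z)), mul(SZ, add(add(SSZ, Z), add(SZ, Z))))))))
  →19  S(S(S(S(add(S(add(add(Z, Z), add(SZ, Z))), mul(SZ, add(add(SSZ, Z), add(SZ, Z))))))))
  →20  S(S(S(S(S(add(add(add(Z, Z), add(SZ, Z)), mul(SZ, add(add(SSZ, Z), add(SZ, Z)))))))))
  →21  S(S(S(S(S(add(add(Z, add(SZ, Z)), mul(SZ, add(add(SSZ, Z), add(SZ, Z)))))))))
  →22  S(S(S(S(S(add(add(SZ, Z), mul(SZ, add(add(SSZ, Z), add(SZ, Z)))))))))
  →23  S(S(S(S(S(add(S(add(Z, Z)), mul(SZ, add(add(SSZ, Z), add(SZ, Z)))))))))
  →24  S(S(S(S(S(S(add(add(Z, Z), mul(SZ, add(add(SSZ, Z), add(SZ, Z))))))))))
  →25  S(S(S(S(S(S(add(Z, mul(SZ, add(add(SSZ, Z), add(SZ, Z))))))))))
  →26  S(S(S(S(S(S(mul(SZ, add(add(SSZ, Z), add(SZ, Z)))))))))
  →27  S(S(S(S(S(S(add(add(add(SSZ, Z), add(SZ, Z)), mul(Z, add(add(SSZ, Z), add(SZ, Z))))))))))
  →28  S(S(S(S(S(S(add(add(S(add(SZ, Z)), add(SZ, Z)), mul(Z, add(add(SSZ, Z), add(SZ, Z))))))))))
  →29  S(S(S(S(S(S(add(S(add(add(SZ, Z), add(SZ, Z))), mul(Z, add(add(SSZ, Z), add(SZ, Z))))))))))
  →30  S(S(S(S(S(S(S(add(add(add(SZ, Z), add(SZ, Z)), mul(Z, add(add(SSZ, Z), add(SZ, Z)))))))))))
  →31  S(S(S(S(S(S(S(add(add(S(add(Z, Z)), add(SZ, Z)), mul(Z, add(add(SSZ, Z), add(SZ, Z)))))))))))
  →32  S(S(S(S(S(S(S(add(S(add(add(Z, Z), add(SZ, Z))), mul(Z, add(add(SSZ, Z), add(SZ, Z)))))))))))
  →33  S(S(S(S(S(S(S(S(add(add(add(Z, Z), add(SZ, Z)), mul(Z, add(add(SSZ, Z), add(SZ, Z))))))))))))
  →34  S(S(S(S(S(S(S(S(add(add(Z, add(SZ, Z)), mul(Z, add(add(SSZ, Z), add(SZ, Z))))))))))))
  →35  S(S(S(S(S(S(S(S(add(add(SZ, Z), mul(Z, add(add(SSZ, Z), add(SZ, Z))))))))))))
  →36  S(S(S(S(S(S(S(S(add(S(add(Z, Z)), mul(Z, add(add(SSZ, Z), add(SZ, Z))))))))))))
  →37  S(S(S(S(S(S(S(S(S(add(add(Z, Z), mul(Z, add(add(SSZ, Z), add(SZ, Z)))))))))))))
  →38  S(S(S(S(S(S(S(S(S(add(Z, mul(Z, add(add(SSZ, Z), add(SZ, Z)))))))))))))
  →39  S(S(S(S(S(S(S(S(S(mul(Z, add(add(SSZ, Z), add(SZ, Z))))))))))))
  →40  S^9(Z)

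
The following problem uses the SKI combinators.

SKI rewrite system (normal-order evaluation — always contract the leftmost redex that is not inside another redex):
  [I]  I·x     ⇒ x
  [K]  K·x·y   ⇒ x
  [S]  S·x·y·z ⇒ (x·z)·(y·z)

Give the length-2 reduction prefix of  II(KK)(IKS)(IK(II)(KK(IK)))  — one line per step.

  start: II(KK)(IKS)(IK(II)(KK(IK)))
  [1] I(KK)(IKS)(IK(II)(KK(IK)))
  [2] KK(IKS)(IK(II)(KK(IK)))

Answer: after 2 steps: KK(IKS)(IK(II)(KK(IK)))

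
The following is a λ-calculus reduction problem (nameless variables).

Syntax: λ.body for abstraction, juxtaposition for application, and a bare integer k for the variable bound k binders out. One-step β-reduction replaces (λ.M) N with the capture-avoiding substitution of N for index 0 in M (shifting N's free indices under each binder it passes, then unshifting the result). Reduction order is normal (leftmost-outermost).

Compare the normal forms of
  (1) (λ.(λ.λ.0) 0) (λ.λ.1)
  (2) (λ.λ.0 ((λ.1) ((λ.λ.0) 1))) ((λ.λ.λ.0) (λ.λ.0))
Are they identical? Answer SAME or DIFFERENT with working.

Term A:
  start: (λ.(λ.λ.0) 0) (λ.λ.1)
  [1] (λ.λ.0) (λ.λ.1)
  [2] λ.0

Term B:
  start: (λ.λ.0 ((λ.1) ((λ.λ.0) 1))) ((λ.λ.λ.0) (λ.λ.0))
  [1] λ.0 ((λ.1) ((λ.λ.0) ((λ.λ.λ.0) (λ.λ.0))))
  [2] λ.0 0

Answer: DIFFERENT — A ⇓ λ.0, B ⇓ λ.0 0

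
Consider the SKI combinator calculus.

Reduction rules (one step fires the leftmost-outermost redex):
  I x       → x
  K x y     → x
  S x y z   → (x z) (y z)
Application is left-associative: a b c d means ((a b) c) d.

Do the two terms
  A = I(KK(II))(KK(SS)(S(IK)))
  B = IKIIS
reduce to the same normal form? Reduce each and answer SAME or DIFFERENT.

Term A:
  start: I(KK(II))(KK(SS)(S(IK)))
  →1  KK(II)(KK(SS)(S(IK)))
  →2  K(KK(SS)(S(IK)))
  →3  K(K(S(IK)))
  →4  K(K(SK))

Term B:
  start: IKIIS
  →1  KIIS
  →2  IS
  →3  S

Answer: DIFFERENT — A ⇓ K(K(SK)), B ⇓ S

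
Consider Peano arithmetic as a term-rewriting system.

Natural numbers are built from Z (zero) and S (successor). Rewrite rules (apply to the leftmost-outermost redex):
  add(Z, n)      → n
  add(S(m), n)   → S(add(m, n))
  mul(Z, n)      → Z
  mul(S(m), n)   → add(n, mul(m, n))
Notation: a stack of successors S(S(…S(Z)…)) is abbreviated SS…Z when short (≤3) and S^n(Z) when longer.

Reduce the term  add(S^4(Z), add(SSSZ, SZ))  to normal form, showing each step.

Answer: normal form = S^8(Z)  (in 9 steps)

Derivation:
  start: add(S^4(Z), add(SSSZ, SZ))
  [1] S(add(SSSZ, add(SSSZ, SZ)))
  [2] S(S(add(SSZ, add(SSSZ, SZ))))
  [3] S(S(S(add(SZ, add(SSSZ, SZ)))))
  [4] S(S(S(S(add(Z, add(SSSZ, SZ))))))
  [5] S(S(S(S(add(SSSZ, SZ)))))
  [6] S(S(S(S(S(add(SSZ, SZ))))))
  [7] S(S(S(S(S(S(add(SZ, SZ)))))))
  [8] S(S(S(S(S(S(S(add(Z, SZ))))))))
  [9] S^8(Z)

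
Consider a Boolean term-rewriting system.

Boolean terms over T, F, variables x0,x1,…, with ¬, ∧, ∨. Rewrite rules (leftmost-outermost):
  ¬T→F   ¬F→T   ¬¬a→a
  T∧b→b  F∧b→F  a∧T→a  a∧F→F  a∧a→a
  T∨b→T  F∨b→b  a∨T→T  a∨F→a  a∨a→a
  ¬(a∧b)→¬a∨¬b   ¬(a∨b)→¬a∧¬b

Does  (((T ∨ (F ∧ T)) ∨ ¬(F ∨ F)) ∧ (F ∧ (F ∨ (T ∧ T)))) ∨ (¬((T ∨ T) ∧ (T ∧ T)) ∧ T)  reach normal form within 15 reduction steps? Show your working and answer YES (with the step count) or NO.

  start: (((T ∨ (F ∧ T)) ∨ ¬(F ∨ F)) ∧ (F ∧ (F ∨ (T ∧ T)))) ∨ (¬((T ∨ T) ∧ (T ∧ T)) ∧ T)
  [1] ((T ∨ ¬(F ∨ F)) ∧ (F ∧ (F ∨ (T ∧ T)))) ∨ (¬((T ∨ T) ∧ (T ∧ T)) ∧ T)
  [2] (T ∧ (F ∧ (F ∨ (T ∧ T)))) ∨ (¬((T ∨ T) ∧ (T ∧ T)) ∧ T)
  [3] (F ∧ (F ∨ (T ∧ T))) ∨ (¬((T ∨ T) ∧ (T ∧ T)) ∧ T)
  [4] F ∨ (¬((T ∨ T) ∧ (T ∧ T)) ∧ T)
  [5] ¬((T ∨ T) ∧ (T ∧ T)) ∧ T
  [6] ¬((T ∨ T) ∧ (T ∧ T))
  [7] ¬(T ∨ T) ∨ ¬(T ∧ T)
  [8] (¬T ∧ ¬T) ∨ ¬(T ∧ T)
  [9] ¬T ∨ ¬(T ∧ T)
  [10] F ∨ ¬(T ∧ T)
  [11] ¬(T ∧ T)
  [12] ¬T ∨ ¬T
  [13] ¬T
  [14] F

Answer: YES — reaches normal form F in 14 ≤ 15 steps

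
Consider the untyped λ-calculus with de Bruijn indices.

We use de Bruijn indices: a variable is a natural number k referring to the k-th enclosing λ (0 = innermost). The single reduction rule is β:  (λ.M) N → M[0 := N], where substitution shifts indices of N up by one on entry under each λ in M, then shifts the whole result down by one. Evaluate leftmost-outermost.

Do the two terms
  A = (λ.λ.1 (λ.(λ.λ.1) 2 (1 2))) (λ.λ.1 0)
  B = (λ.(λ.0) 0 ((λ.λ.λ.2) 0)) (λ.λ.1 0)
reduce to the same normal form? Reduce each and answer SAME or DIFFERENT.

Answer: SAME — A ⇓ λ.λ.λ.λ.1 0, B ⇓ λ.λ.λ.λ.1 0

Working:
Term A:
  start: (λ.λ.1 (λ.(λ.λ.1) 2 (1 2))) (λ.λ.1 0)
  step 1: λ.(λ.λ.1 0) (λ.(λ.λ.1) (λ.λ.1 0) (1 (λ.λ.1 0)))
  step 2: λ.λ.(λ.(λ.λ.1) (λ.λ.1 0) (2 (λ.λ.1 0))) 0
  step 3: λ.λ.(λ.λ.1) (λ.λ.1 0) (1 (λ.λ.1 0))
  step 4: λ.λ.(λ.λ.λ.1 0) (1 (λ.λ.1 0))
  step 5: λ.λ.λ.λ.1 0

Term B:
  start: (λ.(λ.0) 0 ((λ.λ.λ.2) 0)) (λ.λ.1 0)
  step 1: (λ.0) (λ.λ.1 0) ((λ.λ.λ.2) (λ.λ.1 0))
  step 2: (λ.λ.1 0) ((λ.λ.λ.2) (λ.λ.1 0))
  step 3: λ.(λ.λ.λ.2) (λ.λ.1 0) 0
  step 4: λ.(λ.λ.λ.λ.1 0) 0
  step 5: λ.λ.λ.λ.1 0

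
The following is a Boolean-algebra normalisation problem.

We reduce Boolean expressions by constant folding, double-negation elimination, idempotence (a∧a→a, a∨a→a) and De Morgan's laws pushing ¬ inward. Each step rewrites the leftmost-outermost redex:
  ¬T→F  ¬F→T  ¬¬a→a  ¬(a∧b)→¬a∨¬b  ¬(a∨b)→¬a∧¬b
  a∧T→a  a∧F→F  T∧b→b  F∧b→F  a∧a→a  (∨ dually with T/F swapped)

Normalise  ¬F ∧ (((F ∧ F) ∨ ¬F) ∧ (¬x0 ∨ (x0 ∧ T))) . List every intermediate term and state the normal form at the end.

  start: ¬F ∧ (((F ∧ F) ∨ ¬F) ∧ (¬x0 ∨ (x0 ∧ T)))
  →1  T ∧ (((F ∧ F) ∨ ¬F) ∧ (¬x0 ∨ (x0 ∧ T)))
  →2  ((F ∧ F) ∨ ¬F) ∧ (¬x0 ∨ (x0 ∧ T))
  →3  (F ∨ ¬F) ∧ (¬x0 ∨ (x0 ∧ T))
  →4  ¬F ∧ (¬x0 ∨ (x0 ∧ T))
  →5  T ∧ (¬x0 ∨ (x0 ∧ T))
  →6  ¬x0 ∨ (x0 ∧ T)
  →7  ¬x0 ∨ x0

Answer: normal form = ¬x0 ∨ x0  (in 7 steps)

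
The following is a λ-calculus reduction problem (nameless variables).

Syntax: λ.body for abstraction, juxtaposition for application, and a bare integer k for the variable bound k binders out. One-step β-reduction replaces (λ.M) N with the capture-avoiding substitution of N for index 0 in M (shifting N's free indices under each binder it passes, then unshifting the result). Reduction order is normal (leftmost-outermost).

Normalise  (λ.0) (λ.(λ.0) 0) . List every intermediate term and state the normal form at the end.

Answer: normal form = λ.0  (in 2 steps)

Reduction:
  start: (λ.0) (λ.(λ.0) 0)
  →1  λ.(λ.0) 0
  →2  λ.0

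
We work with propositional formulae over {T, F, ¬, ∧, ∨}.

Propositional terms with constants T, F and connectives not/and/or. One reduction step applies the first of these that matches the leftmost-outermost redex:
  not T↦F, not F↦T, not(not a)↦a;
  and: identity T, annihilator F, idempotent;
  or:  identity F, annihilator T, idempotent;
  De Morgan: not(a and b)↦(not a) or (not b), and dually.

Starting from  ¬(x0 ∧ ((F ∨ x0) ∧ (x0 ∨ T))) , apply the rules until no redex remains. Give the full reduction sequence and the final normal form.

Answer: normal form = ¬x0  (in 10 steps)

Reduction:
  start: ¬(x0 ∧ ((F ∨ x0) ∧ (x0 ∨ T)))
  →1  ¬x0 ∨ ¬((F ∨ x0) ∧ (x0 ∨ T))
  →2  ¬x0 ∨ (¬(F ∨ x0) ∨ ¬(x0 ∨ T))
  →3  ¬x0 ∨ ((¬F ∧ ¬x0) ∨ ¬(x0 ∨ T))
  →4  ¬x0 ∨ ((T ∧ ¬x0) ∨ ¬(x0 ∨ T))
  →5  ¬x0 ∨ (¬x0 ∨ ¬(x0 ∨ T))
  →6  ¬x0 ∨ (¬x0 ∨ (¬x0 ∧ ¬T))
  →7  ¬x0 ∨ (¬x0 ∨ (¬x0 ∧ F))
  →8  ¬x0 ∨ (¬x0 ∨ F)
  →9  ¬x0 ∨ ¬x0
  →10  ¬x0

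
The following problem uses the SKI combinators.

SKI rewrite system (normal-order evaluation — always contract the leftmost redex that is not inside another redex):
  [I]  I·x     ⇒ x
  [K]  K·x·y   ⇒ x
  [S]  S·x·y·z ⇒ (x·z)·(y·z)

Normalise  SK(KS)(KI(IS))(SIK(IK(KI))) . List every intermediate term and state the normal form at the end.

  start: SK(KS)(KI(IS))(SIK(IK(KI)))
  step 1: K(KI(IS))(KS(KI(IS)))(SIK(IK(KI)))
  step 2: KI(IS)(SIK(IK(KI)))
  step 3: I(SIK(IK(KI)))
  step 4: SIK(IK(KI))
  step 5: I(IK(KI))(K(IK(KI)))
  step 6: IK(KI)(K(IK(KI)))
  step 7: K(KI)(K(IK(KI)))
  step 8: KI

Answer: normal form = KI  (in 8 steps)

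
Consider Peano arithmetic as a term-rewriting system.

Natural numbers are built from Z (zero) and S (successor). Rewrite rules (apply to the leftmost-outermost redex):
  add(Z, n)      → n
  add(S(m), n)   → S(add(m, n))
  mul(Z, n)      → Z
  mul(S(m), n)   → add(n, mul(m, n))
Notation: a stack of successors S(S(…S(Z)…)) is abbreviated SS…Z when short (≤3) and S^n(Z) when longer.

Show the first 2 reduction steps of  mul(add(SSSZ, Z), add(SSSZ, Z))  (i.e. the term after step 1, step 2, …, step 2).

Answer: after 2 steps: add(add(SSSZ, Z), mul(add(SSZ, Z), add(SSSZ, Z)))

Derivation:
  start: mul(add(SSSZ, Z), add(SSSZ, Z))
  step 1: mul(S(add(SSZ, Z)), add(SSSZ, Z))
  step 2: add(add(SSSZ, Z), mul(add(SSZ, Z), add(SSSZ, Z)))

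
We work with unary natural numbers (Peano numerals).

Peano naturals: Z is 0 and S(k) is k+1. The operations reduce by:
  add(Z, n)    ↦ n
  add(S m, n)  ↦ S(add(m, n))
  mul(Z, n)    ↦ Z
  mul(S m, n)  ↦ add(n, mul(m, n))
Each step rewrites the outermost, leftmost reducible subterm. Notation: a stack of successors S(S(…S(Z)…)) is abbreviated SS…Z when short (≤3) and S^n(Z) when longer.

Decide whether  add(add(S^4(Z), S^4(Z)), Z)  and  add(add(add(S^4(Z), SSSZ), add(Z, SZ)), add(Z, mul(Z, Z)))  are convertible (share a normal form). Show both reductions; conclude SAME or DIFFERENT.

Term A:
  start: add(add(S^4(Z), S^4(Z)), Z)
  →1  add(S(add(SSSZ, S^4(Z))), Z)
  →2  S(add(add(SSSZ, S^4(Z)), Z))
  →3  S(add(S(add(SSZ, S^4(Z))), Z))
  →4  S(S(add(add(SSZ, S^4(Z)), Z)))
  →5  S(S(add(S(add(SZ, S^4(Z))), Z)))
  →6  S(S(S(add(add(SZ, S^4(Z)), Z))))
  →7  S(S(S(add(S(add(Z, S^4(Z))), Z))))
  →8  S(S(S(S(add(add(Z, S^4(Z)), Z)))))
  →9  S(S(S(S(add(S^4(Z), Z)))))
  →10  S(S(S(S(S(add(SSSZ, Z))))))
  →11  S(S(S(S(S(S(add(SSZ, Z)))))))
  →12  S(S(S(S(S(S(S(add(SZ, Z))))))))
  →13  S(S(S(S(S(S(S(S(add(Z, Z)))))))))
  →14  S^8(Z)

Term B:
  start: add(add(add(S^4(Z), SSSZ), add(Z, SZ)), add(Z, mul(Z, Z)))
  →1  add(add(S(add(SSSZ, SSSZ)), add(Z, SZ)), add(Z, mul(Z, Z)))
  →2  add(S(add(add(SSSZ, SSSZ), add(Z, SZ))), add(Z, mul(Z, Z)))
  →3  S(add(add(add(SSSZ, SSSZ), add(Z, SZ)), add(Z, mul(Z, Z))))
  →4  S(add(add(S(add(SSZ, SSSZ)), add(Z, SZ)), add(Z, mul(Z, Z))))
  →5  S(add(S(add(add(SSZ, SSSZ), add(Z, SZ))), add(Z, mul(Z, Z))))
  →6  S(S(add(add(add(SSZ, SSSZ), add(Z, SZ)), add(Z, mul(Z, Z)))))
  →7  S(S(add(add(S(add(SZ, SSSZ)), add(Z, SZ)), add(Z, mul(Z, Z)))))
  →8  S(S(add(S(add(add(SZ, SSSZ), add(Z, SZ))), add(Z, mul(Z, Z)))))
  →9  S(S(S(add(add(add(SZ, SSSZ), add(Z, SZ)), add(Z, mul(Z, Z))))))
  →10  S(S(S(add(add(S(add(Z, SSSZ)), add(Z, SZ)), add(Z, mul(Z, Z))))))
  →11  S(S(S(add(S(add(add(Z, SSSZ), add(Z, SZ))), add(Z, mul(Z, Z))))))
  →12  S(S(S(S(add(add(add(Z, SSSZ), add(Z, SZ)), add(Z, mul(Z, Z)))))))
  →13  S(S(S(S(add(add(SSSZ, add(Z, SZ)), add(Z, mul(Z, Z)))))))
  →14  S(S(S(S(add(S(add(SSZ, add(Z, SZ))), add(Z, mul(Z, Z)))))))
  →15  S(S(S(S(S(add(add(SSZ, add(Z, SZ)), add(Z, mul(Z, Z))))))))
  →16  S(S(S(S(S(add(S(add(SZ, add(Z, SZ))), add(Z, mul(Z, Z))))))))
  →17  S(S(S(S(S(S(add(add(SZ, add(Z, SZ)), add(Z, mul(Z, Z)))))))))
  →18  S(S(S(S(S(S(add(S(add(Z, add(Z, SZ))), add(Z, mul(Z, Z)))))))))
  →19  S(S(S(S(S(S(S(add(add(Z, add(Z, SZ)), add(Z, mul(Z, Z))))))))))
  →20  S(S(S(S(S(S(S(add(add(Z, SZ), add(Z, mul(Z, Z))))))))))
  →21  S(S(S(S(S(S(S(add(SZ, add(Z, mul(Z, Z))))))))))
  →22  S(S(S(S(S(S(S(S(add(Z, add(Z, mul(Z, Z)))))))))))
  →23  S(S(S(S(S(S(S(S(add(Z, mul(Z, Z))))))))))
  →24  S(S(S(S(S(S(S(S(mul(Z, Z)))))))))
  →25  S^8(Z)

Answer: SAME — A ⇓ S^8(Z), B ⇓ S^8(Z)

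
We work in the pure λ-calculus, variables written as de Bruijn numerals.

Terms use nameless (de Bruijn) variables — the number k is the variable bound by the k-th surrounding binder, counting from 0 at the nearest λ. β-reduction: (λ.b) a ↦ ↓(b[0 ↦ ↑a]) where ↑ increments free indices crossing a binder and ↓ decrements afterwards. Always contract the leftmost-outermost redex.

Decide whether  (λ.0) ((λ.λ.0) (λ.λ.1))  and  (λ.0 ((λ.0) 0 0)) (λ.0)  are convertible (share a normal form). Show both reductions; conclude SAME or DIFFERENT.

Term A:
  start: (λ.0) ((λ.λ.0) (λ.λ.1))
  step 1: (λ.λ.0) (λ.λ.1)
  step 2: λ.0

Term B:
  start: (λ.0 ((λ.0) 0 0)) (λ.0)
  step 1: (λ.0) ((λ.0) (λ.0) (λ.0))
  step 2: (λ.0) (λ.0) (λ.0)
  step 3: (λ.0) (λ.0)
  step 4: λ.0

Answer: SAME — A ⇓ λ.0, B ⇓ λ.0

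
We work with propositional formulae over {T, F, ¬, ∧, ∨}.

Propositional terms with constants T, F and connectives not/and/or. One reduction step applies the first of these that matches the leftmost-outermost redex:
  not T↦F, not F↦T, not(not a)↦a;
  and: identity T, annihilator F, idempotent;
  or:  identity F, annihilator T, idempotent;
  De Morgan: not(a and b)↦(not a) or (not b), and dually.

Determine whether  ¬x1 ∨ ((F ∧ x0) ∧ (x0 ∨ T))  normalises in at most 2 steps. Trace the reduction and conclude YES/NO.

Answer: NO — after 2 steps the term is ¬x1 ∨ F, not yet normal

Working:
  start: ¬x1 ∨ ((F ∧ x0) ∧ (x0 ∨ T))
  [1] ¬x1 ∨ (F ∧ (x0 ∨ T))
  [2] ¬x1 ∨ F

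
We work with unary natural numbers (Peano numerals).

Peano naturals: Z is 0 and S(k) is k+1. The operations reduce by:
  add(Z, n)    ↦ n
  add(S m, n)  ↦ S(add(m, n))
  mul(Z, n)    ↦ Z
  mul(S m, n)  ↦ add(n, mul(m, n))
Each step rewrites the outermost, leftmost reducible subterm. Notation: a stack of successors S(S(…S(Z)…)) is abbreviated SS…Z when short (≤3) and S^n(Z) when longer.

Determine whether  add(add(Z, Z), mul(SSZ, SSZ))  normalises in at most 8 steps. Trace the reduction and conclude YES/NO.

Answer: NO — after 8 steps the term is S(S(S(add(SZ, mul(Z, SSZ))))), not yet normal

Reduction:
  start: add(add(Z, Z), mul(SSZ, SSZ))
  [1] add(Z, mul(SSZ, SSZ))
  [2] mul(SSZ, SSZ)
  [3] add(SSZ, mul(SZ, SSZ))
  [4] S(add(SZ, mul(SZ, SSZ)))
  [5] S(S(add(Z, mul(SZ, SSZ))))
  [6] S(S(mul(SZ, SSZ)))
  [7] S(S(add(SSZ, mul(Z, SSZ))))
  [8] S(S(S(add(SZ, mul(Z, SSZ)))))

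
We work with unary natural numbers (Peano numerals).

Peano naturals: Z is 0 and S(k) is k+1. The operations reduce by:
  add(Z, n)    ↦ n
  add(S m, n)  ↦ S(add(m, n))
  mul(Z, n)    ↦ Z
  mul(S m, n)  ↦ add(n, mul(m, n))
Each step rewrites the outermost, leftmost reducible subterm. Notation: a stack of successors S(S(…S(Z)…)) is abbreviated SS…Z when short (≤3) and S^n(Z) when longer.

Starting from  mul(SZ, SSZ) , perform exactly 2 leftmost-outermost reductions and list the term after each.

  start: mul(SZ, SSZ)
  →1  add(SSZ, mul(Z, SSZ))
  →2  S(add(SZ, mul(Z, SSZ)))

Answer: after 2 steps: S(add(SZ, mul(Z, SSZ)))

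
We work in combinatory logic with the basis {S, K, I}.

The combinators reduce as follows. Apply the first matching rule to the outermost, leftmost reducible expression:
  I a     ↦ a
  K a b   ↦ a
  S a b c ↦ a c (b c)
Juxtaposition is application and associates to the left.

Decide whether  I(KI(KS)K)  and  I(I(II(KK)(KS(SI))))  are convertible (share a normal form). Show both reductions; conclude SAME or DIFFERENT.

Answer: SAME — A ⇓ K, B ⇓ K

Reduction:
Term A:
  start: I(KI(KS)K)
  step 1: KI(KS)K
  step 2: IK
  step 3: K

Term B:
  start: I(I(II(KK)(KS(SI))))
  step 1: I(II(KK)(KS(SI)))
  step 2: II(KK)(KS(SI))
  step 3: I(KK)(KS(SI))
  step 4: KK(KS(SI))
  step 5: K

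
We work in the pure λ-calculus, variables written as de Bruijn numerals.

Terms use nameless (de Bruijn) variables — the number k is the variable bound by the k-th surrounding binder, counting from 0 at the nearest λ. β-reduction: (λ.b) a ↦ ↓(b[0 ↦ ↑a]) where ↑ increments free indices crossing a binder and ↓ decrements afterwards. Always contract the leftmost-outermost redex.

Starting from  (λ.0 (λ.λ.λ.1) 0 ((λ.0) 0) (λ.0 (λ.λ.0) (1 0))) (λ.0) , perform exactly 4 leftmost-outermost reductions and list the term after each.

  start: (λ.0 (λ.λ.λ.1) 0 ((λ.0) 0) (λ.0 (λ.λ.0) (1 0))) (λ.0)
  [1] (λ.0) (λ.λ.λ.1) (λ.0) ((λ.0) (λ.0)) (λ.0 (λ.λ.0) ((λ.0) 0))
  [2] (λ.λ.λ.1) (λ.0) ((λ.0) (λ.0)) (λ.0 (λ.λ.0) ((λ.0) 0))
  [3] (λ.λ.1) ((λ.0) (λ.0)) (λ.0 (λ.λ.0) ((λ.0) 0))
  [4] (λ.(λ.0) (λ.0)) (λ.0 (λ.λ.0) ((λ.0) 0))

Answer: after 4 steps: (λ.(λ.0) (λ.0)) (λ.0 (λ.λ.0) ((λ.0) 0))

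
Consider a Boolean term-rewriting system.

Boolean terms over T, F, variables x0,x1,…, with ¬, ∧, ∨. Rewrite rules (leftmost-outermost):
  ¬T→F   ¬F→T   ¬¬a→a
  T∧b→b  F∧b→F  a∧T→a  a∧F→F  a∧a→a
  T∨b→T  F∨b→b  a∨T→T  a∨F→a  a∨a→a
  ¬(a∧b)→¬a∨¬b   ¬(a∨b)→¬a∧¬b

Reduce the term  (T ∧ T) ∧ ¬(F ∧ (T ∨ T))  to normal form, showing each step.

Answer: normal form = T  (in 5 steps)

Working:
  start: (T ∧ T) ∧ ¬(F ∧ (T ∨ T))
  step 1: T ∧ ¬(F ∧ (T ∨ T))
  step 2: ¬(F ∧ (T ∨ T))
  step 3: ¬F ∨ ¬(T ∨ T)
  step 4: T ∨ ¬(T ∨ T)
  step 5: T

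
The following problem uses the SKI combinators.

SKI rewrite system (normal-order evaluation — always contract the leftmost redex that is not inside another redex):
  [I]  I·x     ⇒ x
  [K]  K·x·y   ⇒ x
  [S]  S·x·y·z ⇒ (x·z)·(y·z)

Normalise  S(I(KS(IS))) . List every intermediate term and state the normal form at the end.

  start: S(I(KS(IS)))
  step 1: S(KS(IS))
  step 2: SS

Answer: normal form = SS  (in 2 steps)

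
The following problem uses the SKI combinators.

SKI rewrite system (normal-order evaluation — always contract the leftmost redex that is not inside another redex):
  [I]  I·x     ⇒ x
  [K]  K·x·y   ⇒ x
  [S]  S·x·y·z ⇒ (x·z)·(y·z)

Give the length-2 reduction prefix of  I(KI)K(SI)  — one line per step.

Answer: after 2 steps: I(SI)

Reduction:
  start: I(KI)K(SI)
  [1] KIK(SI)
  [2] I(SI)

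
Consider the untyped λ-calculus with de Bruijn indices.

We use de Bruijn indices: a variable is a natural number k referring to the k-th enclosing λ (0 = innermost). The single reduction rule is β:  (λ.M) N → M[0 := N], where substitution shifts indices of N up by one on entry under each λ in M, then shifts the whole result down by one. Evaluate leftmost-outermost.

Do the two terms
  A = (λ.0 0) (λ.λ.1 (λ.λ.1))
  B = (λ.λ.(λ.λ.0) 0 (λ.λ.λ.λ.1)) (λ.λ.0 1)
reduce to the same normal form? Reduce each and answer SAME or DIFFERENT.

Answer: SAME — A ⇓ λ.λ.λ.λ.λ.1, B ⇓ λ.λ.λ.λ.λ.1

Working:
Term A:
  start: (λ.0 0) (λ.λ.1 (λ.λ.1))
  step 1: (λ.λ.1 (λ.λ.1)) (λ.λ.1 (λ.λ.1))
  step 2: λ.(λ.λ.1 (λ.λ.1)) (λ.λ.1)
  step 3: λ.λ.(λ.λ.1) (λ.λ.1)
  step 4: λ.λ.λ.λ.λ.1

Term B:
  start: (λ.λ.(λ.λ.0) 0 (λ.λ.λ.λ.1)) (λ.λ.0 1)
  step 1: λ.(λ.λ.0) 0 (λ.λ.λ.λ.1)
  step 2: λ.(λ.0) (λ.λ.λ.λ.1)
  step 3: λ.λ.λ.λ.λ.1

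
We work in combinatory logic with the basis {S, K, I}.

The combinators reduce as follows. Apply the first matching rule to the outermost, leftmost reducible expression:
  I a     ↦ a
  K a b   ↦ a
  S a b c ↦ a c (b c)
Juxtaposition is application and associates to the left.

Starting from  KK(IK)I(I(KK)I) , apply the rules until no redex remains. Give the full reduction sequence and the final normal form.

Answer: normal form = I  (in 2 steps)

Derivation:
  start: KK(IK)I(I(KK)I)
  →1  KI(I(KK)I)
  →2  I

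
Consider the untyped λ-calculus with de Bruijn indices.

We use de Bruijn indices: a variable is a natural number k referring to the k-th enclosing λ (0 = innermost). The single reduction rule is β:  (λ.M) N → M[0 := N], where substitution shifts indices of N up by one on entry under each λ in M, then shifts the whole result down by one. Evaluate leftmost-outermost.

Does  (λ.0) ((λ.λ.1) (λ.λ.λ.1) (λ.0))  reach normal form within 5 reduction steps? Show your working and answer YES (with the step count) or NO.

  start: (λ.0) ((λ.λ.1) (λ.λ.λ.1) (λ.0))
  [1] (λ.λ.1) (λ.λ.λ.1) (λ.0)
  [2] (λ.λ.λ.λ.1) (λ.0)
  [3] λ.λ.λ.1

Answer: YES — reaches normal form λ.λ.λ.1 in 3 ≤ 5 steps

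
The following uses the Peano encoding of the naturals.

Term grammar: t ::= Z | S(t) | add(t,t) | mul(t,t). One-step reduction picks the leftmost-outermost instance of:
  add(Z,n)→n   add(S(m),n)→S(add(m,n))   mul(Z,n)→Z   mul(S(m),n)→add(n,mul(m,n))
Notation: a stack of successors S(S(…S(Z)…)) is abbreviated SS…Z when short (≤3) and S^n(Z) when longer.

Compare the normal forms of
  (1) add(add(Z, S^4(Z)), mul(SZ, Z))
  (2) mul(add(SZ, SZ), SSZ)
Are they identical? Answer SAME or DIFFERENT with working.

Answer: SAME — A ⇓ S^4(Z), B ⇓ S^4(Z)

Reduction:
Term A:
  start: add(add(Z, S^4(Z)), mul(SZ, Z))
  [1] add(S^4(Z), mul(SZ, Z))
  [2] S(add(SSSZ, mul(SZ, Z)))
  [3] S(S(add(SSZ, mul(SZ, Z))))
  [4] S(S(S(add(SZ, mul(SZ, Z)))))
  [5] S(S(S(S(add(Z, mul(SZ, Z))))))
  [6] S(S(S(S(mul(SZ, Z)))))
  [7] S(S(S(S(add(Z, mul(Z, Z))))))
  [8] S(S(S(S(mul(Z, Z)))))
  [9] S^4(Z)

Term B:
  start: mul(add(SZ, SZ), SSZ)
  [1] mul(S(add(Z, SZ)), SSZ)
  [2] add(SSZ, mul(add(Z, SZ), SSZ))
  [3] S(add(SZ, mul(add(Z, SZ), SSZ)))
  [4] S(S(add(Z, mul(add(Z, SZ), SSZ))))
  [5] S(S(mul(add(Z, SZ), SSZ)))
  [6] S(S(mul(SZ, SSZ)))
  [7] S(S(add(SSZ, mul(Z, SSZ))))
  [8] S(S(S(add(SZ, mul(Z, SSZ)))))
  [9] S(S(S(S(add(Z, mul(Z, SSZ))))))
  [10] S(S(S(S(mul(Z, SSZ)))))
  [11] S^4(Z)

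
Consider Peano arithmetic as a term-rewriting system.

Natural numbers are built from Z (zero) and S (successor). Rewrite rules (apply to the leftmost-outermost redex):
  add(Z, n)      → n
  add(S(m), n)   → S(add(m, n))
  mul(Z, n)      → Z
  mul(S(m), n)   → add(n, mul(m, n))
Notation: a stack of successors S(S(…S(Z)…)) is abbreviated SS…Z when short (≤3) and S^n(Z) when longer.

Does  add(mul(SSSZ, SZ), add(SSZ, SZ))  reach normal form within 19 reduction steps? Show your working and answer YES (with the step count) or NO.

  start: add(mul(SSSZ, SZ), add(SSZ, SZ))
  step 1: add(add(SZ, mul(SSZ, SZ)), add(SSZ, SZ))
  step 2: add(S(add(Z, mul(SSZ, SZ))), add(SSZ, SZ))
  step 3: S(add(add(Z, mul(SSZ, SZ)), add(SSZ, SZ)))
  step 4: S(add(mul(SSZ, SZ), add(SSZ, SZ)))
  step 5: S(add(add(SZ, mul(SZ, SZ)), add(SSZ, SZ)))
  step 6: S(add(S(add(Z, mul(SZ, SZ))), add(SSZ, SZ)))
  step 7: S(S(add(add(Z, mul(SZ, SZ)), add(SSZ, SZ))))
  step 8: S(S(add(mul(SZ, SZ), add(SSZ, SZ))))
  step 9: S(S(add(add(SZ, mul(Z, SZ)), add(SSZ, SZ))))
  step 10: S(S(add(S(add(Z, mul(Z, SZ))), add(SSZ, SZ))))
  step 11: S(S(S(add(add(Z, mul(Z, SZ)), add(SSZ, SZ)))))
  step 12: S(S(S(add(mul(Z, SZ), add(SSZ, SZ)))))
  step 13: S(S(S(add(Z, add(SSZ, SZ)))))
  step 14: S(S(S(add(SSZ, SZ))))
  step 15: S(S(S(S(add(SZ, SZ)))))
  step 16: S(S(S(S(S(add(Z, SZ))))))
  step 17: S^6(Z)

Answer: YES — reaches normal form S^6(Z) in 17 ≤ 19 steps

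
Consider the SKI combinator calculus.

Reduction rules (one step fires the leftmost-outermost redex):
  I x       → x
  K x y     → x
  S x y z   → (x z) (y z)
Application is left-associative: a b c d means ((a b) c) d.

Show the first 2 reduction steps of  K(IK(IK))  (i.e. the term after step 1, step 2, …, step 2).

  start: K(IK(IK))
  →1  K(K(IK))
  →2  K(KK)

Answer: after 2 steps: K(KK)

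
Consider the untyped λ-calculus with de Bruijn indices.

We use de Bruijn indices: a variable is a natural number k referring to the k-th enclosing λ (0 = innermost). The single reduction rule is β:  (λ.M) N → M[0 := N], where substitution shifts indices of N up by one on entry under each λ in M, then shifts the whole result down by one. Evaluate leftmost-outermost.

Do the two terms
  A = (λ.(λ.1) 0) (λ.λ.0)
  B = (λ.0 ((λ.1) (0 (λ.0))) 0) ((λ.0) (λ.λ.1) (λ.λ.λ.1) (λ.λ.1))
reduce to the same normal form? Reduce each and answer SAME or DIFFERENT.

Answer: DIFFERENT — A ⇓ λ.λ.0, B ⇓ λ.λ.λ.λ.1

Derivation:
Term A:
  start: (λ.(λ.1) 0) (λ.λ.0)
  step 1: (λ.λ.λ.0) (λ.λ.0)
  step 2: λ.λ.0

Term B:
  start: (λ.0 ((λ.1) (0 (λ.0))) 0) ((λ.0) (λ.λ.1) (λ.λ.λ.1) (λ.λ.1))
  step 1: (λ.0) (λ.λ.1) (λ.λ.λ.1) (λ.λ.1) ((λ.(λ.0) (λ.λ.1) (λ.λ.λ.1) (λ.λ.1)) ((λ.0) (λ.λ.1) (λ.λ.λ.1) (λ.λ.1) (λ.0))) ((λ.0) (λ.λ.1) (λ.λ.λ.1) (λ.λ.1))
  step 2: (λ.λ.1) (λ.λ.λ.1) (λ.λ.1) ((λ.(λ.0) (λ.λ.1) (λ.λ.λ.1) (λ.λ.1)) ((λ.0) (λ.λ.1) (λ.λ.λ.1) (λ.λ.1) (λ.0))) ((λ.0) (λ.λ.1) (λ.λ.λ.1) (λ.λ.1))
  step 3: (λ.λ.λ.λ.1) (λ.λ.1) ((λ.(λ.0) (λ.λ.1) (λ.λ.λ.1) (λ.λ.1)) ((λ.0) (λ.λ.1) (λ.λ.λ.1) (λ.λ.1) (λ.0))) ((λ.0) (λ.λ.1) (λ.λ.λ.1) (λ.λ.1))
  step 4: (λ.λ.λ.1) ((λ.(λ.0) (λ.λ.1) (λ.λ.λ.1) (λ.λ.1)) ((λ.0) (λ.λ.1) (λ.λ.λ.1) (λ.λ.1) (λ.0))) ((λ.0) (λ.λ.1) (λ.λ.λ.1) (λ.λ.1))
  step 5: (λ.λ.1) ((λ.0) (λ.λ.1) (λ.λ.λ.1) (λ.λ.1))
  step 6: λ.(λ.0) (λ.λ.1) (λ.λ.λ.1) (λ.λ.1)
  step 7: λ.(λ.λ.1) (λ.λ.λ.1) (λ.λ.1)
  step 8: λ.(λ.λ.λ.λ.1) (λ.λ.1)
  step 9: λ.λ.λ.λ.1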